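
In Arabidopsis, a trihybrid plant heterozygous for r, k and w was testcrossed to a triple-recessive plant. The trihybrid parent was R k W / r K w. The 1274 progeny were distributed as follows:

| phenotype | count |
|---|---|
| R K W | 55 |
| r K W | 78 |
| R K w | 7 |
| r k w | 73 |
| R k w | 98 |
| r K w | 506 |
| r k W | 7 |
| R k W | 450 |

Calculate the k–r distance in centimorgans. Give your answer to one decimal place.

11.1 centimorgans

The two rarest classes, r k W and R K w, are the double crossovers. Comparing them with the parentals, only the r allele has switched, so r is the middle locus and the order is w – r – k.
Crossovers in the r–k interval produce the single-crossover classes R K W and r k w (55 + 73 = 128) plus the double crossovers (14).
RF(r–k) = (128 + 14) / 1274 = 142/1274 = 0.1115 → 11.1 centimorgans.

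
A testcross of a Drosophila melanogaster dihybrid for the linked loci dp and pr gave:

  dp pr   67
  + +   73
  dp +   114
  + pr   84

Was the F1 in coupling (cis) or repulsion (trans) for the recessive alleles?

trans

The two most frequent classes are + pr (84) and dp + (114); these are the parental (non-recombinant) types.
So the F1 carried + pr on one chromosome and dp + on the other — the recessive alleles are on opposite chromosomes (trans / repulsion).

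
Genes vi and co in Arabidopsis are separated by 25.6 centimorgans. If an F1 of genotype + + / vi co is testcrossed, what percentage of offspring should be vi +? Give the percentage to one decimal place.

A map distance of 25.6 centimorgans corresponds to a recombination frequency of 0.256.
The F1 is + + / vi co, so vi + is a recombinant gamete class with expected frequency r/2 = 0.256/2 = 0.1280.
That is 0.1280 = 12.8% of the progeny.

12.8%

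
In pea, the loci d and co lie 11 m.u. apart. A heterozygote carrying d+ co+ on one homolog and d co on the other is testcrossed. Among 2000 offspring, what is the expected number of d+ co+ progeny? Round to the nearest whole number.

A map distance of 11 m.u. corresponds to a recombination frequency of 0.110.
The F1 is d+ co+ / d co, so d+ co+ is a parental gamete class with expected frequency (1 − r)/2 = 0.890/2 = 0.4450.
Expected number = 0.4450 × 2000 = 890.00 ≈ 890.

890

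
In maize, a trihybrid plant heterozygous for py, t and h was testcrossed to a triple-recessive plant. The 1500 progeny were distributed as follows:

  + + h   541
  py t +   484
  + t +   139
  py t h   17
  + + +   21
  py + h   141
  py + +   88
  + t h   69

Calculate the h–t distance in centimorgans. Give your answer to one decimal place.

The two most frequent reciprocal classes, + + h and py t +, are the parental types, so the F1 was + + h / py t +.
The two rarest classes, + + + and py t h, are the double crossovers. Comparing them with the parentals, only the h allele has switched, so h is the middle locus and the order is t – h – py.
Crossovers in the t–h interval produce the single-crossover classes + t h and py + + (69 + 88 = 157) plus the double crossovers (38).
RF(t–h) = (157 + 38) / 1500 = 195/1500 = 0.1300 → 13.0 centimorgans.

13.0 centimorgans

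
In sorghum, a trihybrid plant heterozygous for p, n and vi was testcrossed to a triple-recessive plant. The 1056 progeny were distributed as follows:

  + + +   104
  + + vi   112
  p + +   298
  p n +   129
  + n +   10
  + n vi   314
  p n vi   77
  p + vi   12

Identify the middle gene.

The two most frequent reciprocal classes, + n vi and p + +, are the parental types, so the F1 was + n vi / p + +.
The two rarest classes, + n + and p + vi, are the double crossovers. Comparing them with the parentals, only the vi allele has switched, so vi is the middle locus and the order is p – vi – n.

vi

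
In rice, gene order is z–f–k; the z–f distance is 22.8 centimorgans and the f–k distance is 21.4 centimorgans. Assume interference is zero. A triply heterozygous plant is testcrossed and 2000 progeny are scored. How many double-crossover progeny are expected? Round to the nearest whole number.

Map distances give recombination frequencies of 0.228 and 0.214 for the two intervals.
With no interference, expected double-crossover frequency = 0.228 × 0.214 = 0.04879.
Expected number = 0.04879 × 2000 = 97.58 ≈ 98.

98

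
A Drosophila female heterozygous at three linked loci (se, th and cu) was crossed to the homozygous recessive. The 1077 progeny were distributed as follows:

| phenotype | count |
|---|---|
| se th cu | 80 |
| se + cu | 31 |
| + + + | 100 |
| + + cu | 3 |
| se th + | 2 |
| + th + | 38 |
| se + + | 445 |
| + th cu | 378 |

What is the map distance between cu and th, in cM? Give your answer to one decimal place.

6.9 cM

The two most frequent reciprocal classes, + th cu and se + +, are the parental types, so the F1 was + th cu / se + +.
The two rarest classes, + + cu and se th +, are the double crossovers. Comparing them with the parentals, only the th allele has switched, so th is the middle locus and the order is cu – th – se.
Crossovers in the cu–th interval produce the single-crossover classes + th + and se + cu (38 + 31 = 69) plus the double crossovers (5).
RF(cu–th) = (69 + 5) / 1077 = 74/1077 = 0.0687 → 6.9 cM.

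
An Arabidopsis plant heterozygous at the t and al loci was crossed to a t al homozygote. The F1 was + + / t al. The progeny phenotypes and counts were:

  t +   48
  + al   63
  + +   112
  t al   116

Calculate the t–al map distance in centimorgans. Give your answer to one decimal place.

The recombinant classes are + al and t +: 63 + 48 = 111.
Recombination frequency = 111/339 = 0.3274 ≈ 32.7%, i.e. 32.7 centimorgans.

32.7 centimorgans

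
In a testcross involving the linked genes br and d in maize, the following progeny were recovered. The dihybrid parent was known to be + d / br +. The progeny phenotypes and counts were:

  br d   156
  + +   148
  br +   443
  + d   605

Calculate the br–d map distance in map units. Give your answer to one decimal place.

22.5 map units

The recombinant classes are + + and br d: 148 + 156 = 304.
Recombination frequency = 304/1352 = 0.2249 ≈ 22.5%, i.e. 22.5 map units.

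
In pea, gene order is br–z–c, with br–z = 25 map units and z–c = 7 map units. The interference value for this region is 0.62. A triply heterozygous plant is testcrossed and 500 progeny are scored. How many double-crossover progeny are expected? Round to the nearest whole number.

Map distances give recombination frequencies of 0.250 and 0.070 for the two intervals.
With interference 0.62 (so coincidence = 0.38), expected double-crossover frequency = 0.250 × 0.070 × 0.38 = 0.00665.
Expected number = 0.00665 × 500 = 3.33 ≈ 3.

3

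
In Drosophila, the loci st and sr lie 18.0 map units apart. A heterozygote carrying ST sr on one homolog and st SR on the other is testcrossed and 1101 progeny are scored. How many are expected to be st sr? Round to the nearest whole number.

A map distance of 18.0 map units corresponds to a recombination frequency of 0.180.
The F1 is ST sr / st SR, so st sr is a recombinant gamete class with expected frequency r/2 = 0.180/2 = 0.0900.
Expected number = 0.0900 × 1101 = 99.09 ≈ 99.

99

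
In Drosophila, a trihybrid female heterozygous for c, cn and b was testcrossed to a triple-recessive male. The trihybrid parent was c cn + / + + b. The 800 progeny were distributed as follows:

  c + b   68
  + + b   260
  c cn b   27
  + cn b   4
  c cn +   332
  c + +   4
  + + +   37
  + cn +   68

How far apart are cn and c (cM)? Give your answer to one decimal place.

18.0 cM

The two rarest classes, c + + and + cn b, are the double crossovers. Comparing them with the parentals, only the cn allele has switched, so cn is the middle locus and the order is b – cn – c.
Crossovers in the cn–c interval produce the single-crossover classes + cn + and c + b (68 + 68 = 136) plus the double crossovers (8).
RF(cn–c) = (136 + 8) / 800 = 144/800 = 0.1800 → 18.0 cM.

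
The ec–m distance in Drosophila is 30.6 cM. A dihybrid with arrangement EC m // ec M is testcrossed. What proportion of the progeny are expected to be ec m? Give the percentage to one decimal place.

A map distance of 30.6 cM corresponds to a recombination frequency of 0.306.
The F1 is EC m / ec M, so ec m is a recombinant gamete class with expected frequency r/2 = 0.306/2 = 0.1530.
That is 0.1530 = 15.3% of the progeny.

15.3%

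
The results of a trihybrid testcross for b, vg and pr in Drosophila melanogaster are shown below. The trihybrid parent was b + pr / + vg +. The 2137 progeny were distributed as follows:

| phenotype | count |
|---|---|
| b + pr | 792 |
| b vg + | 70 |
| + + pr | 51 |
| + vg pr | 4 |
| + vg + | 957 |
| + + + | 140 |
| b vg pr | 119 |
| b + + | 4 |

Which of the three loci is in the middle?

The two rarest classes, b + + and + vg pr, are the double crossovers. Comparing them with the parentals, only the pr allele has switched, so pr is the middle locus and the order is vg – pr – b.

pr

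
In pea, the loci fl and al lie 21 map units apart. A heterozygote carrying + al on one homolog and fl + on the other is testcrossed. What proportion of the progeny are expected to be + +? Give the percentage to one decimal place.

A map distance of 21 map units corresponds to a recombination frequency of 0.210.
The F1 is + al / fl +, so + + is a recombinant gamete class with expected frequency r/2 = 0.210/2 = 0.1050.
That is 0.1050 = 10.5% of the progeny.

10.5%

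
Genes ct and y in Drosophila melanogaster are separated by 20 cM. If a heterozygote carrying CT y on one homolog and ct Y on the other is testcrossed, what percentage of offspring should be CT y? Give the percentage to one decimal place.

40.0%

A map distance of 20 cM corresponds to a recombination frequency of 0.200.
The F1 is CT y / ct Y, so CT y is a parental gamete class with expected frequency (1 − r)/2 = 0.800/2 = 0.4000.
That is 0.4000 = 40.0% of the progeny.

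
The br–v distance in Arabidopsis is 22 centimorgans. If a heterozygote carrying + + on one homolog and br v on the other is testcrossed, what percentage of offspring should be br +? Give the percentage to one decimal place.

11.0%

A map distance of 22 centimorgans corresponds to a recombination frequency of 0.220.
The F1 is + + / br v, so br + is a recombinant gamete class with expected frequency r/2 = 0.220/2 = 0.1100.
That is 0.1100 = 11.0% of the progeny.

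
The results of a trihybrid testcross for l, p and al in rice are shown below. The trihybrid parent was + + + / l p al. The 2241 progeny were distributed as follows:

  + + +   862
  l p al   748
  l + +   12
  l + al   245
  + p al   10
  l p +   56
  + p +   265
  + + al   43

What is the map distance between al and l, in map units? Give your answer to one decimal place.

5.4 map units

The two rarest classes, l + + and + p al, are the double crossovers. Comparing them with the parentals, only the l allele has switched, so l is the middle locus and the order is al – l – p.
Crossovers in the al–l interval produce the single-crossover classes + + al and l p + (43 + 56 = 99) plus the double crossovers (22).
RF(al–l) = (99 + 22) / 2241 = 121/2241 = 0.0540 → 5.4 map units.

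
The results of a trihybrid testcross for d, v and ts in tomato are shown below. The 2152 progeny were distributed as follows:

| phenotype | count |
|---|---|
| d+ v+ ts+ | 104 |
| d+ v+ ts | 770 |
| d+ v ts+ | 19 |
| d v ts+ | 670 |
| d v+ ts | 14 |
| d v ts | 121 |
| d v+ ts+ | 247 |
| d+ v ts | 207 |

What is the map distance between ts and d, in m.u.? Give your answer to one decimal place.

The two most frequent reciprocal classes, d+ v+ ts and d v ts+, are the parental types, so the F1 was d+ v+ ts / d v ts+.
The two rarest classes, d v+ ts and d+ v ts+, are the double crossovers. Comparing them with the parentals, only the d allele has switched, so d is the middle locus and the order is ts – d – v.
Crossovers in the ts–d interval produce the single-crossover classes d+ v+ ts+ and d v ts (104 + 121 = 225) plus the double crossovers (33).
RF(ts–d) = (225 + 33) / 2152 = 258/2152 = 0.1199 → 12.0 m.u.

12.0 m.u.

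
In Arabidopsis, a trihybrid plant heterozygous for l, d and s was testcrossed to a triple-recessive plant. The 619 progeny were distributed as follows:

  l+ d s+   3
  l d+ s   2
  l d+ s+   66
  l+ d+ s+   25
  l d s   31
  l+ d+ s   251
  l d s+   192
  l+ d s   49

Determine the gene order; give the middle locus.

The two most frequent reciprocal classes, l+ d+ s and l d s+, are the parental types, so the F1 was l+ d+ s / l d s+.
The two rarest classes, l d+ s and l+ d s+, are the double crossovers. Comparing them with the parentals, only the l allele has switched, so l is the middle locus and the order is d – l – s.

l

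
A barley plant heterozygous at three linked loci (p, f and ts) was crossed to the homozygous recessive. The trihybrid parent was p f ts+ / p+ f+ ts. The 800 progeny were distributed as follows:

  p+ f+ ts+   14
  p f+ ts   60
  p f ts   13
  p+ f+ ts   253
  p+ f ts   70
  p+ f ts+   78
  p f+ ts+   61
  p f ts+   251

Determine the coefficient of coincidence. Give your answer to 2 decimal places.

0.83

The two rarest classes, p f ts and p+ f+ ts+, are the double crossovers. Comparing them with the parentals, only the ts allele has switched, so ts is the middle locus and the order is f – ts – p.
f–ts: (131 + 27)/800 = 0.1975; ts–p: (138 + 27)/800 = 0.2062.
Expected DCO frequency = 0.1975 × 0.2062 ≈ 0.04072; observed = 27/800 ≈ 0.03375.
Coefficient of coincidence = 0.03375/0.04072 ≈ 0.83.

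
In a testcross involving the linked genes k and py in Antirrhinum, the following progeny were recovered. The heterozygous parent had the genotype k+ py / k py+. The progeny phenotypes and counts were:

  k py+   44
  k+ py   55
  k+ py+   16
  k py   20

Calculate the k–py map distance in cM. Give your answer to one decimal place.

The recombinant classes are k+ py+ and k py: 16 + 20 = 36.
Recombination frequency = 36/135 = 0.2667 ≈ 26.7%, i.e. 26.7 cM.

26.7 cM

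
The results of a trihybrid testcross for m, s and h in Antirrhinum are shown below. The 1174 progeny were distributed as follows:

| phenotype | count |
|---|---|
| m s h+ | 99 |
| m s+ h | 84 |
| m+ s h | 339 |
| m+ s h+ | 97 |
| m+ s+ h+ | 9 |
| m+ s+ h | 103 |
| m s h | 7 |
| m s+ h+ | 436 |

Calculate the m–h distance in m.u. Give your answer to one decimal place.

The two most frequent reciprocal classes, m s+ h+ and m+ s h, are the parental types, so the F1 was m s+ h+ / m+ s h.
The two rarest classes, m+ s+ h+ and m s h, are the double crossovers. Comparing them with the parentals, only the m allele has switched, so m is the middle locus and the order is s – m – h.
Crossovers in the m–h interval produce the single-crossover classes m s+ h and m+ s h+ (84 + 97 = 181) plus the double crossovers (16).
RF(m–h) = (181 + 16) / 1174 = 197/1174 = 0.1678 → 16.8 m.u.

16.8 m.u.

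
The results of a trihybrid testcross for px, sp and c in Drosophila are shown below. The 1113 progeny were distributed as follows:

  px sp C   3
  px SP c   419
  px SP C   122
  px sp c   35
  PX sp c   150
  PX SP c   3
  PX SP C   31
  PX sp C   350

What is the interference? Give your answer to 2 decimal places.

The two most frequent reciprocal classes, PX sp C and px SP c, are the parental types, so the F1 was PX sp C / px SP c.
The two rarest classes, px sp C and PX SP c, are the double crossovers. Comparing them with the parentals, only the px allele has switched, so px is the middle locus and the order is sp – px – c.
sp–px: (66 + 6)/1113 = 0.0647; px–c: (272 + 6)/1113 = 0.2498.
Expected DCO frequency = 0.0647 × 0.2498 ≈ 0.01616; observed = 6/1113 ≈ 0.00539.
Coefficient of coincidence = 0.00539/0.01616 ≈ 0.33; interference = 1 − 0.33 = 0.67.

0.67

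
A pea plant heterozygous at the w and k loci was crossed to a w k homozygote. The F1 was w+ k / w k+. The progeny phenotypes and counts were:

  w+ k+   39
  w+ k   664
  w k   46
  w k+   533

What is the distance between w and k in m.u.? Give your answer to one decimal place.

The recombinant classes are w+ k+ and w k: 39 + 46 = 85.
Recombination frequency = 85/1282 = 0.0663 ≈ 6.6%, i.e. 6.6 m.u.

6.6 m.u.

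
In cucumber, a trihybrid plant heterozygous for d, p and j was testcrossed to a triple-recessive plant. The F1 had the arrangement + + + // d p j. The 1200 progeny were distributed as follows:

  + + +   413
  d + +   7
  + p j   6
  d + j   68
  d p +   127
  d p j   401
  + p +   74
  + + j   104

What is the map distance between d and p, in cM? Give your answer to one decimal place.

The two rarest classes, d + + and + p j, are the double crossovers. Comparing them with the parentals, only the d allele has switched, so d is the middle locus and the order is p – d – j.
Crossovers in the p–d interval produce the single-crossover classes + p + and d + j (74 + 68 = 142) plus the double crossovers (13).
RF(p–d) = (142 + 13) / 1200 = 155/1200 = 0.1292 → 12.9 cM.

12.9 cM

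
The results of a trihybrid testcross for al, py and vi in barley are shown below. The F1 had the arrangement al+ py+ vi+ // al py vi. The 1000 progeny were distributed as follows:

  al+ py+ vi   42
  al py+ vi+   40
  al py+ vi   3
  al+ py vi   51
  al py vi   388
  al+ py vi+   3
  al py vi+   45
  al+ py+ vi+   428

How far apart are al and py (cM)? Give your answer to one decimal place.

The two rarest classes, al+ py vi+ and al py+ vi, are the double crossovers. Comparing them with the parentals, only the py allele has switched, so py is the middle locus and the order is vi – py – al.
Crossovers in the py–al interval produce the single-crossover classes al py+ vi+ and al+ py vi (40 + 51 = 91) plus the double crossovers (6).
RF(py–al) = (91 + 6) / 1000 = 97/1000 = 0.0970 → 9.7 cM.

9.7 cM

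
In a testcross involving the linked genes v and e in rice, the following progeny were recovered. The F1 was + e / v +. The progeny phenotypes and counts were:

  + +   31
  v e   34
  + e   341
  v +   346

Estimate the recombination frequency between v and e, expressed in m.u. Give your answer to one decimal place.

8.6 m.u.

The recombinant classes are + + and v e: 31 + 34 = 65.
Recombination frequency = 65/752 = 0.0864 ≈ 8.6%, i.e. 8.6 m.u.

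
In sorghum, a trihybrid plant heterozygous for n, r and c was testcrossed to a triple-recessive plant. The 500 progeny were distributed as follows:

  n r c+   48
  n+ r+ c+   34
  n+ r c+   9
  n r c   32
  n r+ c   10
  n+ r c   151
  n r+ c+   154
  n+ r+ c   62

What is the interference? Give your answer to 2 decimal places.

0.13

The two most frequent reciprocal classes, n+ r c and n r+ c+, are the parental types, so the F1 was n+ r c / n r+ c+.
The two rarest classes, n+ r c+ and n r+ c, are the double crossovers. Comparing them with the parentals, only the c allele has switched, so c is the middle locus and the order is r – c – n.
r–c: (110 + 19)/500 = 0.2580; c–n: (66 + 19)/500 = 0.1700.
Expected DCO frequency = 0.2580 × 0.1700 ≈ 0.04386; observed = 19/500 ≈ 0.03800.
Coefficient of coincidence = 0.03800/0.04386 ≈ 0.87; interference = 1 − 0.87 = 0.13.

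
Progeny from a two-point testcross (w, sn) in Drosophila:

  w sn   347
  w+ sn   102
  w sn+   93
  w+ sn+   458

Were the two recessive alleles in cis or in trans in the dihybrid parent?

cis

The two most frequent classes are w+ sn+ (458) and w sn (347); these are the parental (non-recombinant) types.
So the F1 carried w+ sn+ on one chromosome and w sn on the other — the recessive alleles are on the same chromosome (cis / coupling).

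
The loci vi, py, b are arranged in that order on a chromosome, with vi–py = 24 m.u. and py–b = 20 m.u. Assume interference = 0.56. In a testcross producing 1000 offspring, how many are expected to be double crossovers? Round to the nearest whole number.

21

Map distances give recombination frequencies of 0.240 and 0.200 for the two intervals.
With interference 0.56 (so coincidence = 0.44), expected double-crossover frequency = 0.240 × 0.200 × 0.44 = 0.02112.
Expected number = 0.02112 × 1000 = 21.12 ≈ 21.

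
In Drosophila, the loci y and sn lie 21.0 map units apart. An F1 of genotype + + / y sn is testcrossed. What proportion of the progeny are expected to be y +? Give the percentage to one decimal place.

A map distance of 21.0 map units corresponds to a recombination frequency of 0.210.
The F1 is + + / y sn, so y + is a recombinant gamete class with expected frequency r/2 = 0.210/2 = 0.1050.
That is 0.1050 = 10.5% of the progeny.

10.5%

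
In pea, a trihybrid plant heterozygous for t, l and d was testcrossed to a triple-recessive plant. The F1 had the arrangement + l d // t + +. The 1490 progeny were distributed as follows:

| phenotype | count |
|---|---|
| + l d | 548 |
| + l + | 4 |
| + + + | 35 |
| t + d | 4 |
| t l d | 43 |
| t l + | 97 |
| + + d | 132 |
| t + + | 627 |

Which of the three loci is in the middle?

d

The two rarest classes, + l + and t + d, are the double crossovers. Comparing them with the parentals, only the d allele has switched, so d is the middle locus and the order is t – d – l.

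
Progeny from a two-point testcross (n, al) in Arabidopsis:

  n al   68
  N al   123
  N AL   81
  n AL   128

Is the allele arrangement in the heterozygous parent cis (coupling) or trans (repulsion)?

trans

The two most frequent classes are N al (123) and n AL (128); these are the parental (non-recombinant) types.
So the F1 carried N al on one chromosome and n AL on the other — the recessive alleles are on opposite chromosomes (trans / repulsion).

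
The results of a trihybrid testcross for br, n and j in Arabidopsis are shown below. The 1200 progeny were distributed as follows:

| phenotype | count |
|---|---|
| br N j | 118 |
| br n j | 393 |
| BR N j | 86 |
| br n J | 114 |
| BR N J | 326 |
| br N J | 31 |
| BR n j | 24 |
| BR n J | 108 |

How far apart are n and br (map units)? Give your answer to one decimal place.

The two most frequent reciprocal classes, br n j and BR N J, are the parental types, so the F1 was br n j / BR N J.
The two rarest classes, BR n j and br N J, are the double crossovers. Comparing them with the parentals, only the br allele has switched, so br is the middle locus and the order is j – br – n.
Crossovers in the br–n interval produce the single-crossover classes br N j and BR n J (118 + 108 = 226) plus the double crossovers (55).
RF(br–n) = (226 + 55) / 1200 = 281/1200 = 0.2342 → 23.4 map units.

23.4 map units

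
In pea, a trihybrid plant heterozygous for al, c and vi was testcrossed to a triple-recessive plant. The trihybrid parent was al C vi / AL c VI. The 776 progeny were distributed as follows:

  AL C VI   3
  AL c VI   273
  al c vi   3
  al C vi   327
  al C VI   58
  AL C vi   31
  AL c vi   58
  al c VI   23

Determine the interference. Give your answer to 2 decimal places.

The two rarest classes, al c vi and AL C VI, are the double crossovers. Comparing them with the parentals, only the c allele has switched, so c is the middle locus and the order is vi – c – al.
vi–c: (116 + 6)/776 = 0.1572; c–al: (54 + 6)/776 = 0.0773.
Expected DCO frequency = 0.1572 × 0.0773 ≈ 0.01215; observed = 6/776 ≈ 0.00773.
Coefficient of coincidence = 0.00773/0.01215 ≈ 0.64; interference = 1 − 0.64 = 0.36.

0.36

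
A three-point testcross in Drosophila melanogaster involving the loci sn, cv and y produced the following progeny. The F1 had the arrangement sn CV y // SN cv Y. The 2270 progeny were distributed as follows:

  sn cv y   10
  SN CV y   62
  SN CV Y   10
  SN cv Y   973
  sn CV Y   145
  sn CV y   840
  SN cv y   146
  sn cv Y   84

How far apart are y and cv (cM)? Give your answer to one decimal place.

The two rarest classes, sn cv y and SN CV Y, are the double crossovers. Comparing them with the parentals, only the cv allele has switched, so cv is the middle locus and the order is y – cv – sn.
Crossovers in the y–cv interval produce the single-crossover classes sn CV Y and SN cv y (145 + 146 = 291) plus the double crossovers (20).
RF(y–cv) = (291 + 20) / 2270 = 311/2270 = 0.1370 → 13.7 cM.

13.7 cM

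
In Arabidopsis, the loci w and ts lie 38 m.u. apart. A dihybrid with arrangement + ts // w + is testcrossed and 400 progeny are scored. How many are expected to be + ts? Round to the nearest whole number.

A map distance of 38 m.u. corresponds to a recombination frequency of 0.380.
The F1 is + ts / w +, so + ts is a parental gamete class with expected frequency (1 − r)/2 = 0.620/2 = 0.3100.
Expected number = 0.3100 × 400 = 124.00 ≈ 124.

124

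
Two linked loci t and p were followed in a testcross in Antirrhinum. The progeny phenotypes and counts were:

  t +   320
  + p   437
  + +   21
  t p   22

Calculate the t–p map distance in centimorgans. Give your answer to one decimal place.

5.4 centimorgans

The two most frequent classes, + p (437) and t + (320), are the parental types, so the F1 was + p / t +.
The recombinant classes are + + and t p: 21 + 22 = 43.
Recombination frequency = 43/800 = 0.0537 ≈ 5.4%, i.e. 5.4 centimorgans.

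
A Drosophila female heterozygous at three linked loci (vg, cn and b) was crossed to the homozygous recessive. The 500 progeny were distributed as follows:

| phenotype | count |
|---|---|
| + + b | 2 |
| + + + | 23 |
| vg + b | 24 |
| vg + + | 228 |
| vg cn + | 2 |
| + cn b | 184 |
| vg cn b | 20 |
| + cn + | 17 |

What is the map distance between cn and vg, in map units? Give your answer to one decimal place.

The two most frequent reciprocal classes, + cn b and vg + +, are the parental types, so the F1 was + cn b / vg + +.
The two rarest classes, + + b and vg cn +, are the double crossovers. Comparing them with the parentals, only the cn allele has switched, so cn is the middle locus and the order is b – cn – vg.
Crossovers in the cn–vg interval produce the single-crossover classes vg cn b and + + + (20 + 23 = 43) plus the double crossovers (4).
RF(cn–vg) = (43 + 4) / 500 = 47/500 = 0.0940 → 9.4 map units.

9.4 map units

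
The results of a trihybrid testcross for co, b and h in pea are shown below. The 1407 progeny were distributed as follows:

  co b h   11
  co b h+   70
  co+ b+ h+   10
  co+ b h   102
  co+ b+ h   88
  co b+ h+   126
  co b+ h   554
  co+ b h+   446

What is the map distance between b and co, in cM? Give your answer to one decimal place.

The two most frequent reciprocal classes, co b+ h and co+ b h+, are the parental types, so the F1 was co b+ h / co+ b h+.
The two rarest classes, co b h and co+ b+ h+, are the double crossovers. Comparing them with the parentals, only the b allele has switched, so b is the middle locus and the order is h – b – co.
Crossovers in the b–co interval produce the single-crossover classes co+ b+ h and co b h+ (88 + 70 = 158) plus the double crossovers (21).
RF(b–co) = (158 + 21) / 1407 = 179/1407 = 0.1272 → 12.7 cM.

12.7 cM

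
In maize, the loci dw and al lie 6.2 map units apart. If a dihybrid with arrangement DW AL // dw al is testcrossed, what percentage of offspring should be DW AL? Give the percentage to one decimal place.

46.9%

A map distance of 6.2 map units corresponds to a recombination frequency of 0.062.
The F1 is DW AL / dw al, so DW AL is a parental gamete class with expected frequency (1 − r)/2 = 0.938/2 = 0.4690.
That is 0.4690 = 46.9% of the progeny.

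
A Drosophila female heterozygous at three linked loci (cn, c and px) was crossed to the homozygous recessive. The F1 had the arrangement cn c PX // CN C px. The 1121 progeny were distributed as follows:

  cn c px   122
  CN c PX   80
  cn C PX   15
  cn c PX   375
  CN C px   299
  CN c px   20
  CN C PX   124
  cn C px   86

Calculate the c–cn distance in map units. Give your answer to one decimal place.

17.9 map units

The two rarest classes, cn C PX and CN c px, are the double crossovers. Comparing them with the parentals, only the c allele has switched, so c is the middle locus and the order is cn – c – px.
Crossovers in the cn–c interval produce the single-crossover classes CN c PX and cn C px (80 + 86 = 166) plus the double crossovers (35).
RF(cn–c) = (166 + 35) / 1121 = 201/1121 = 0.1793 → 17.9 map units.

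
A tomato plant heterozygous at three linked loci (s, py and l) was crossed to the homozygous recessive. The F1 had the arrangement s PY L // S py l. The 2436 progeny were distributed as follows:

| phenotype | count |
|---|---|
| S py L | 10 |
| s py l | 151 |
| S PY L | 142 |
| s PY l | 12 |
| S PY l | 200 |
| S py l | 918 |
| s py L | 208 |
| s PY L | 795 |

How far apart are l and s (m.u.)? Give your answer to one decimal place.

The two rarest classes, s PY l and S py L, are the double crossovers. Comparing them with the parentals, only the l allele has switched, so l is the middle locus and the order is s – l – py.
Crossovers in the s–l interval produce the single-crossover classes S PY L and s py l (142 + 151 = 293) plus the double crossovers (22).
RF(s–l) = (293 + 22) / 2436 = 315/2436 = 0.1293 → 12.9 m.u.

12.9 m.u.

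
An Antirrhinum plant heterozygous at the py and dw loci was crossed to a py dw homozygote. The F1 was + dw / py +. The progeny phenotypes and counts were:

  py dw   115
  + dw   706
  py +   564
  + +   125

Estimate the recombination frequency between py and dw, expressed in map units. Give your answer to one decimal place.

The recombinant classes are + + and py dw: 125 + 115 = 240.
Recombination frequency = 240/1510 = 0.1589 ≈ 15.9%, i.e. 15.9 map units.

15.9 map units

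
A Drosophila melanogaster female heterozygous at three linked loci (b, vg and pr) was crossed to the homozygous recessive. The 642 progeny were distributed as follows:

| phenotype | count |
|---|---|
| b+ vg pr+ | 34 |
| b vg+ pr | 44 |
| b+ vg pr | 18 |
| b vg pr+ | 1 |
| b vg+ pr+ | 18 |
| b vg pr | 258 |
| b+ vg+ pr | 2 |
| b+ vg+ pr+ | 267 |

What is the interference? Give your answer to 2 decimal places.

0.39

The two most frequent reciprocal classes, b vg pr and b+ vg+ pr+, are the parental types, so the F1 was b vg pr / b+ vg+ pr+.
The two rarest classes, b vg pr+ and b+ vg+ pr, are the double crossovers. Comparing them with the parentals, only the pr allele has switched, so pr is the middle locus and the order is vg – pr – b.
vg–pr: (78 + 3)/642 = 0.1262; pr–b: (36 + 3)/642 = 0.0607.
Expected DCO frequency = 0.1262 × 0.0607 ≈ 0.00766; observed = 3/642 ≈ 0.00467.
Coefficient of coincidence = 0.00467/0.00766 ≈ 0.61; interference = 1 − 0.61 = 0.39.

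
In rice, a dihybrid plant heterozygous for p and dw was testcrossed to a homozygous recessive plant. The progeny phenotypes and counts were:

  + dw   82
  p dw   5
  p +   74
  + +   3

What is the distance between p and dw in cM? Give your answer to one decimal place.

4.9 cM

The two most frequent classes, + dw (82) and p + (74), are the parental types, so the F1 was + dw / p +.
The recombinant classes are + + and p dw: 3 + 5 = 8.
Recombination frequency = 8/164 = 0.0488 ≈ 4.9%, i.e. 4.9 cM.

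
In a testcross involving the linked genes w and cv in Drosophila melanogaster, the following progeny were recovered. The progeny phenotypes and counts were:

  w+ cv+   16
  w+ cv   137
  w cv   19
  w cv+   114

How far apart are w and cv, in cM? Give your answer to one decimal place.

12.2 cM

The two most frequent classes, w+ cv (137) and w cv+ (114), are the parental types, so the F1 was w+ cv / w cv+.
The recombinant classes are w+ cv+ and w cv: 16 + 19 = 35.
Recombination frequency = 35/286 = 0.1224 ≈ 12.2%, i.e. 12.2 cM.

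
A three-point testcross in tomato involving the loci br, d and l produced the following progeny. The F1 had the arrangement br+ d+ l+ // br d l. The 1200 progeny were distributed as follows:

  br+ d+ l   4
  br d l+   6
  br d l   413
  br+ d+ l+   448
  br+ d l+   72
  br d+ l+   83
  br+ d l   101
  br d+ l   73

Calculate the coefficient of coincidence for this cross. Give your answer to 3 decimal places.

The two rarest classes, br+ d+ l and br d l+, are the double crossovers. Comparing them with the parentals, only the l allele has switched, so l is the middle locus and the order is d – l – br.
d–l: (145 + 10)/1200 = 0.1292; l–br: (184 + 10)/1200 = 0.1617.
Expected DCO frequency = 0.1292 × 0.1617 ≈ 0.02089; observed = 10/1200 ≈ 0.00833.
Coefficient of coincidence = 0.00833/0.02089 ≈ 0.399.

0.399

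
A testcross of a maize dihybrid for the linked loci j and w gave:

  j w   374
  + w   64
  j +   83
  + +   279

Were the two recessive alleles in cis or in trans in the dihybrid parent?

The two most frequent classes are + + (279) and j w (374); these are the parental (non-recombinant) types.
So the F1 carried + + on one chromosome and j w on the other — the recessive alleles are on the same chromosome (cis / coupling).

cis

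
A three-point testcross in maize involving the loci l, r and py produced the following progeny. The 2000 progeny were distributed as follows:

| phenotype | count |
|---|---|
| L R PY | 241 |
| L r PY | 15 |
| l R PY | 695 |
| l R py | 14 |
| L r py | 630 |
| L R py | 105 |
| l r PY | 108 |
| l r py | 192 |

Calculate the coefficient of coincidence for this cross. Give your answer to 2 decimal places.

0.52

The two most frequent reciprocal classes, L r py and l R PY, are the parental types, so the F1 was L r py / l R PY.
The two rarest classes, L r PY and l R py, are the double crossovers. Comparing them with the parentals, only the py allele has switched, so py is the middle locus and the order is r – py – l.
r–py: (213 + 29)/2000 = 0.1210; py–l: (433 + 29)/2000 = 0.2310.
Expected DCO frequency = 0.1210 × 0.2310 ≈ 0.02795; observed = 29/2000 ≈ 0.01450.
Coefficient of coincidence = 0.01450/0.02795 ≈ 0.52.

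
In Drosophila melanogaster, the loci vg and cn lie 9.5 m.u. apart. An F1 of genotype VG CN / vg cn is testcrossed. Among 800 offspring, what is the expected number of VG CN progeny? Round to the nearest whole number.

362

A map distance of 9.5 m.u. corresponds to a recombination frequency of 0.095.
The F1 is VG CN / vg cn, so VG CN is a parental gamete class with expected frequency (1 − r)/2 = 0.905/2 = 0.4525.
Expected number = 0.4525 × 800 = 362.00 ≈ 362.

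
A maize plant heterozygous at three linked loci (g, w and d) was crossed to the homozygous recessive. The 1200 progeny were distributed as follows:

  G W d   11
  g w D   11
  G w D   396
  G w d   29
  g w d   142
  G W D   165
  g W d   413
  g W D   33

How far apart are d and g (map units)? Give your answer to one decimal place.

7.0 map units

The two most frequent reciprocal classes, g W d and G w D, are the parental types, so the F1 was g W d / G w D.
The two rarest classes, G W d and g w D, are the double crossovers. Comparing them with the parentals, only the g allele has switched, so g is the middle locus and the order is w – g – d.
Crossovers in the g–d interval produce the single-crossover classes g W D and G w d (33 + 29 = 62) plus the double crossovers (22).
RF(g–d) = (62 + 22) / 1200 = 84/1200 = 0.0700 → 7.0 map units.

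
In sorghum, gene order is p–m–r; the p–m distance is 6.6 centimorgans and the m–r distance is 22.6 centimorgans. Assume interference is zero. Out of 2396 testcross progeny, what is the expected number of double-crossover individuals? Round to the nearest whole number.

36

Map distances give recombination frequencies of 0.066 and 0.226 for the two intervals.
With no interference, expected double-crossover frequency = 0.066 × 0.226 = 0.01492.
Expected number = 0.01492 × 2396 = 35.74 ≈ 36.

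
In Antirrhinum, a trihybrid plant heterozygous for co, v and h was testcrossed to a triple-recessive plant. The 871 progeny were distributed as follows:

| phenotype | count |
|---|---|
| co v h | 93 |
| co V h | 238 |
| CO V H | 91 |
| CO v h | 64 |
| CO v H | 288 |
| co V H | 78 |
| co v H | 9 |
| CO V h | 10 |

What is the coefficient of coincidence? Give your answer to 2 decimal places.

0.51

The two most frequent reciprocal classes, co V h and CO v H, are the parental types, so the F1 was co V h / CO v H.
The two rarest classes, CO V h and co v H, are the double crossovers. Comparing them with the parentals, only the co allele has switched, so co is the middle locus and the order is h – co – v.
h–co: (142 + 19)/871 = 0.1848; co–v: (184 + 19)/871 = 0.2331.
Expected DCO frequency = 0.1848 × 0.2331 ≈ 0.04308; observed = 19/871 ≈ 0.02181.
Coefficient of coincidence = 0.02181/0.04308 ≈ 0.51.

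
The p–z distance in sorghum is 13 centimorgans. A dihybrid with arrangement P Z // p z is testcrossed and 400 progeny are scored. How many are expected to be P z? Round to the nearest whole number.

26

A map distance of 13 centimorgans corresponds to a recombination frequency of 0.130.
The F1 is P Z / p z, so P z is a recombinant gamete class with expected frequency r/2 = 0.130/2 = 0.0650.
Expected number = 0.0650 × 400 = 26.00 ≈ 26.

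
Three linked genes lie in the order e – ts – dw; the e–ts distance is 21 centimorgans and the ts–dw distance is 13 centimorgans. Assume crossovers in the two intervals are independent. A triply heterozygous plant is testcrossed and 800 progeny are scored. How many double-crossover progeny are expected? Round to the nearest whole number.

22

Map distances give recombination frequencies of 0.210 and 0.130 for the two intervals.
With no interference, expected double-crossover frequency = 0.210 × 0.130 = 0.02730.
Expected number = 0.02730 × 800 = 21.84 ≈ 22.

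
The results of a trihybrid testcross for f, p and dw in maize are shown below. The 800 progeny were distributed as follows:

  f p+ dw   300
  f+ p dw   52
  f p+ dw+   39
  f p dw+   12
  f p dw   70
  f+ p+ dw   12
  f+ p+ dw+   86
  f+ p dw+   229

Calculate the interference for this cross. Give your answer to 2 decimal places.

The two most frequent reciprocal classes, f p+ dw and f+ p dw+, are the parental types, so the F1 was f p+ dw / f+ p dw+.
The two rarest classes, f+ p+ dw and f p dw+, are the double crossovers. Comparing them with the parentals, only the f allele has switched, so f is the middle locus and the order is dw – f – p.
dw–f: (91 + 24)/800 = 0.1437; f–p: (156 + 24)/800 = 0.2250.
Expected DCO frequency = 0.1437 × 0.2250 ≈ 0.03233; observed = 24/800 ≈ 0.03000.
Coefficient of coincidence = 0.03000/0.03233 ≈ 0.93; interference = 1 − 0.93 = 0.07.

0.07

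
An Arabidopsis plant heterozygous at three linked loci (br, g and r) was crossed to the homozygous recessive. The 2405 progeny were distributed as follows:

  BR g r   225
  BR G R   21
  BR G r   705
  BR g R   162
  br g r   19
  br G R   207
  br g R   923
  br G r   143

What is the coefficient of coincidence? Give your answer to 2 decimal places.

0.59

The two most frequent reciprocal classes, BR G r and br g R, are the parental types, so the F1 was BR G r / br g R.
The two rarest classes, BR G R and br g r, are the double crossovers. Comparing them with the parentals, only the r allele has switched, so r is the middle locus and the order is br – r – g.
br–r: (305 + 40)/2405 = 0.1435; r–g: (432 + 40)/2405 = 0.1963.
Expected DCO frequency = 0.1435 × 0.1963 ≈ 0.02817; observed = 40/2405 ≈ 0.01663.
Coefficient of coincidence = 0.01663/0.02817 ≈ 0.59.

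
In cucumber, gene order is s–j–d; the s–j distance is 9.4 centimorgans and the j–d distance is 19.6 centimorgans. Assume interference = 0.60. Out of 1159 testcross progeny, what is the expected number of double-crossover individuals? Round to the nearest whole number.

9

Map distances give recombination frequencies of 0.094 and 0.196 for the two intervals.
With interference 0.60 (so coincidence = 0.40), expected double-crossover frequency = 0.094 × 0.196 × 0.40 = 0.00737.
Expected number = 0.00737 × 1159 = 8.54 ≈ 9.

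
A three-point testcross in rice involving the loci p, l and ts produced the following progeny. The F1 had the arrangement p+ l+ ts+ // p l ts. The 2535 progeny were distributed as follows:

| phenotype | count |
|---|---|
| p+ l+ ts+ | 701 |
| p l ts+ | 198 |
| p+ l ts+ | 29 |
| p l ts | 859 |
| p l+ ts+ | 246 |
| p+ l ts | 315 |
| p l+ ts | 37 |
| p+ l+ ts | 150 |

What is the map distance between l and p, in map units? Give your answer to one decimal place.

The two rarest classes, p+ l ts+ and p l+ ts, are the double crossovers. Comparing them with the parentals, only the l allele has switched, so l is the middle locus and the order is ts – l – p.
Crossovers in the l–p interval produce the single-crossover classes p l+ ts+ and p+ l ts (246 + 315 = 561) plus the double crossovers (66).
RF(l–p) = (561 + 66) / 2535 = 627/2535 = 0.2473 → 24.7 map units.

24.7 map units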